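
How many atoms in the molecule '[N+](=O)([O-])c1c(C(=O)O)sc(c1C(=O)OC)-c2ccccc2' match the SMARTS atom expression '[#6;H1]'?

5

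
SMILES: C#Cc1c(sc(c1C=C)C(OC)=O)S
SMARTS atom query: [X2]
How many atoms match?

5

The query [X2] means: any atom with exactly two total connections (bonds + H).
Check the 14 heavy atoms by environment: 1× s (aromatic, X2) → match; 4× c (aromatic, X3) → no; 2× C (X2) → match; 3× C (X3) → no; 1× S (X2) → match; 1× O (X1) → no; 1× O (X2) → match; 1× C (X4) → no.
Summing the matching environments: 1 + 2 + 1 + 1 = 5 matching atoms.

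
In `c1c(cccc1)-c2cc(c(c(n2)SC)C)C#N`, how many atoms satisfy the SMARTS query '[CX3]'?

The query [CX3] means: C with X3: aliphatic carbon with exactly 3 total connections.
Check the 17 heavy atoms by environment: 1× n (aromatic, X2) → no; 11× c (aromatic, X3) → no; 2× C (X4) → no; 1× C (X2) → no; 1× N (X1) → no; 1× S (X2) → no.
No environment satisfies the query, so 0 matching atoms.

0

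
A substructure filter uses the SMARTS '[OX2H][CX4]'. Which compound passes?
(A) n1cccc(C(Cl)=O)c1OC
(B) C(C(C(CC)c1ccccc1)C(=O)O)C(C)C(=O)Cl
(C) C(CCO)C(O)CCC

C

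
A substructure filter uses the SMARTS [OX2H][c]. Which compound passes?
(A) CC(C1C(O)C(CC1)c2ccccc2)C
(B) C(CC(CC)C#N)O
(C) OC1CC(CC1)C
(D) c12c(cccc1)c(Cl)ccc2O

D

[OX2H][c] describes a hydroxyl oxygen attached to an aromatic carbon (a phenol).
(A) has a hydroxyl group (-OH) but the -OH is on an aliphatic carbon, not an aromatic c.
(B) has a hydroxyl group (-OH) but the -OH is on an aliphatic carbon, not an aromatic c.
(C) has a hydroxyl group (-OH) but the -OH is on an aliphatic carbon, not an aromatic c.
(D) contains a hydroxyl group (-OH), which satisfies every atom and bond constraint.
So the answer is (D).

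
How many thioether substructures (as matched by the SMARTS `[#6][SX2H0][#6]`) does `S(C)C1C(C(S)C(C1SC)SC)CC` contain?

3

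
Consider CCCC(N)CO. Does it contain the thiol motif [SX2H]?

No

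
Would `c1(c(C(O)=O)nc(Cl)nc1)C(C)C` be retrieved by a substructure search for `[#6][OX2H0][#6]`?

No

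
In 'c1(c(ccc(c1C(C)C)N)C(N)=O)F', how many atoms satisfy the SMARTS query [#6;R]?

6

The query [#6;R] means: carbon that is part of a ring.
Check the 14 heavy atoms by environment: 6× c (aromatic, in 6-ring) → match; 2× N (acyclic) → no; 1× F (acyclic) → no; 4× C (acyclic) → no; 1× O (acyclic) → no.
That gives 6 matching atoms.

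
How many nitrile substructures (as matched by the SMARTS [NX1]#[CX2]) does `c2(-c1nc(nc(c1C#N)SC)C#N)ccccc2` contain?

[NX1]#[CX2] is the SMARTS for a nitrile: a nitrogen triple-bonded to a two-connected carbon.
The molecule carries 2 separate instances of a nitrile (-C#N) meeting every constraint; each maps to a distinct set of atoms, giving 2 matches.

2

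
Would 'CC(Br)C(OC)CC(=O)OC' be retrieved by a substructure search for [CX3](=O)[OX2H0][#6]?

The pattern [CX3](=O)[OX2H0][#6] describes a carbonyl carbon bonded to an oxygen that is itself bonded to carbon (no H on that O) — an ester.
The molecule carries a methyl-ester group (-C(=O)OCH3), whose atoms satisfy every constraint of the query, so the pattern matches.

Yes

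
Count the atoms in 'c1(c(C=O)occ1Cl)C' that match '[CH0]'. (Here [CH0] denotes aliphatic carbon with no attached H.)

The query [CH0] means: aliphatic carbon with no attached hydrogen.
Check the 9 heavy atoms by environment: 1× o (aromatic, H0) → no; 3× c (aromatic, H0) → no; 1× c (aromatic, H1) → no; 1× C (H3) → no; 1× Cl (H0) → no; 1× C (H1) → no; 1× O (H0) → no.
No environment satisfies the query, so 0 matching atoms.

0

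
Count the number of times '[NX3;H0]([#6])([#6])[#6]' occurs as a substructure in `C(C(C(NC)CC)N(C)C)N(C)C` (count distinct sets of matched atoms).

[NX3;H0]([#6])([#6])[#6] is the SMARTS for a tertiary amine: a trivalent nitrogen with no H, bonded to three carbons.
The molecule carries 2 separate instances of a dimethylamino group (-N(CH3)2) meeting every constraint; each maps to a distinct set of atoms, giving 2 matches.

2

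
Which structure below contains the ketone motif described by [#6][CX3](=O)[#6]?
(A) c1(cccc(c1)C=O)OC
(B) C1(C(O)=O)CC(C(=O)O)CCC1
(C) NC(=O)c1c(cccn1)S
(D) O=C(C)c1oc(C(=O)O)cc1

[#6][CX3](=O)[#6] describes a carbonyl carbon (no H) flanked by two carbons (a ketone).
(A) has an aldehyde (-CHO) but the carbonyl carbon has H1, so it is not flanked by two carbons.
(B) has a carboxylic acid group (-C(=O)OH) but one neighbour of the carbonyl carbon is O, not C.
(C) has a primary amide (-C(=O)NH2) but one neighbour of the carbonyl carbon is N, not C.
(D) contains an acetyl/ketone group (-C(=O)CH3), which satisfies every atom and bond constraint.
So the answer is (D).

D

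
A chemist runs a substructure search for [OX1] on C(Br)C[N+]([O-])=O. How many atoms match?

2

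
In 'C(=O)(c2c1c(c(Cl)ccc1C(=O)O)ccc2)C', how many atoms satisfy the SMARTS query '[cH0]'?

5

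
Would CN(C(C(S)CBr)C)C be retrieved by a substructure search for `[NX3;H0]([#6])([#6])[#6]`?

Yes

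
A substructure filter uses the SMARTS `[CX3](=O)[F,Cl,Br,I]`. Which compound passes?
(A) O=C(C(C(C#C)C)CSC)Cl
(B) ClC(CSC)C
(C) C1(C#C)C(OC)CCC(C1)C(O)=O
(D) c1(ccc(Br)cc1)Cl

[CX3](=O)[F,Cl,Br,I] describes a carbonyl carbon bonded to a halogen (an acyl halide).
(A) contains an acyl chloride (-C(=O)Cl), which satisfies every atom and bond constraint.
(B) has a chloro substituent but the Cl is not on a carbonyl carbon.
(C) has a carboxylic acid group (-C(=O)OH) but the carbonyl is bonded to -OH, not to a halogen.
(D) has a chloro substituent but the Cl is not on a carbonyl carbon.
So the answer is (A).

A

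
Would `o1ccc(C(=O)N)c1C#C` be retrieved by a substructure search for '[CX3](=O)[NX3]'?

Yes

The pattern [CX3](=O)[NX3] describes a carbonyl carbon bonded to a trivalent nitrogen — an amide.
The molecule carries a primary amide (-C(=O)NH2), whose atoms satisfy every constraint of the query, so the pattern matches.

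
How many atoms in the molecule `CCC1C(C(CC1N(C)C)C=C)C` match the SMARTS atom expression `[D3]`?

5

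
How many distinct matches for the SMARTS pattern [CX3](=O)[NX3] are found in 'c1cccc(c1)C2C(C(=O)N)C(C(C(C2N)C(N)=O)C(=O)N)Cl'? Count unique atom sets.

3

[CX3](=O)[NX3] is the SMARTS for an amide: a carbonyl carbon bonded to a trivalent nitrogen.
The molecule carries 3 separate instances of a primary amide (-C(=O)NH2) meeting every constraint; each maps to a distinct set of atoms, giving 3 matches.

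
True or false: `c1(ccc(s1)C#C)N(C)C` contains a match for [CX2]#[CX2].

True

The pattern [CX2]#[CX2] describes a carbon-carbon triple bond — an alkyne.
The molecule carries an ethynyl group (-C#CH), whose atoms satisfy every constraint of the query, so the pattern matches.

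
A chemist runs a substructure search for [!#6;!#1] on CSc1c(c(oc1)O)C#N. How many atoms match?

The query [!#6;!#1] means: not carbon and not hydrogen — any heteroatom.
Check the 10 heavy atoms by environment: 1× o (aromatic) → match; 4× c (aromatic) → no; 1× O → match; 2× C → no; 1× N → match; 1× S → match.
Summing the matching environments: 1 + 1 + 1 + 1 = 4 matching atoms.

4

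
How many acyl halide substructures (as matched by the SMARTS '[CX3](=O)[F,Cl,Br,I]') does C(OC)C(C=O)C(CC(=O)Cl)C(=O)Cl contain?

[CX3](=O)[F,Cl,Br,I] is the SMARTS for an acyl halide: a carbonyl carbon bonded to a halogen.
The molecule carries 2 separate instances of an acyl chloride (-C(=O)Cl) meeting every constraint; each maps to a distinct set of atoms, giving 2 matches.

2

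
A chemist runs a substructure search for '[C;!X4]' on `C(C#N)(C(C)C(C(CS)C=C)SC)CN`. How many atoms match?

3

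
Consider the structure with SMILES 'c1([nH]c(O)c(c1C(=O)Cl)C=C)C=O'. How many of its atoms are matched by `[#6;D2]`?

The query [#6;D2] means: any carbon bonded to exactly two heavy atoms.
Check the 13 heavy atoms by environment: 1× n (aromatic, D2) → no; 4× c (aromatic, D3) → no; 3× O (D1) → no; 1× C (D3) → no; 1× Cl (D1) → no; 2× C (D2) → match; 1× C (D1) → no.
That gives 2 matching atoms.

2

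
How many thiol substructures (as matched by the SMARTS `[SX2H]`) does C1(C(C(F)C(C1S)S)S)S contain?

[SX2H] is the SMARTS for a thiol: an aliphatic sulfur with two connections, one being H.
The molecule carries 4 separate instances of a thiol (-SH) meeting every constraint; each maps to a distinct set of atoms, giving 4 matches.

4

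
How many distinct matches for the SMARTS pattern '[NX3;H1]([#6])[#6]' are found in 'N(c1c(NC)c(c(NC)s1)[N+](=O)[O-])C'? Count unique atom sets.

[NX3;H1]([#6])[#6] is the SMARTS for a secondary amine: a trivalent nitrogen with one H, bonded to two carbons.
The molecule carries 3 separate instances of an N-methylamino group (-NHCH3) meeting every constraint; each maps to a distinct set of atoms, giving 3 matches.

3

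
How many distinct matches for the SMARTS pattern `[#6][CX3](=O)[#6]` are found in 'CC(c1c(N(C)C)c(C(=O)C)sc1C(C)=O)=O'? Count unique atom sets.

3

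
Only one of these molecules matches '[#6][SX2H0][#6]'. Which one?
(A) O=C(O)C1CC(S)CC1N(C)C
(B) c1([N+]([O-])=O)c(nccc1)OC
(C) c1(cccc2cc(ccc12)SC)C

[#6][SX2H0][#6] describes an aliphatic sulfur bridging two carbons with no H on the sulfur (a thioether).
(A) has a thiol (-SH) but the sulfur has H1, not H0 bridging two carbons.
(B) has a methoxy ether (-OCH3) but the bridging atom is O, not S.
(C) contains a methylthio ether (-SCH3), which satisfies every atom and bond constraint.
So the answer is (C).

C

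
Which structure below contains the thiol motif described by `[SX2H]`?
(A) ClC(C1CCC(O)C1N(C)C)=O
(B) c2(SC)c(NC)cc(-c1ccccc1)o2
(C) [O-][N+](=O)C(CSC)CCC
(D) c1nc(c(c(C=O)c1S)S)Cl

[SX2H] describes an aliphatic sulfur with two connections, one being H (a thiol).
(A) has a hydroxyl group (-OH) but it is an -OH, not an -SH.
(B) has a methylthio ether (-SCH3) but the sulfur has H0 (bonded to two carbons), not H1.
(C) has a methylthio ether (-SCH3) but the sulfur has H0 (bonded to two carbons), not H1.
(D) contains a thiol (-SH), which satisfies every atom and bond constraint.
So the answer is (D).

D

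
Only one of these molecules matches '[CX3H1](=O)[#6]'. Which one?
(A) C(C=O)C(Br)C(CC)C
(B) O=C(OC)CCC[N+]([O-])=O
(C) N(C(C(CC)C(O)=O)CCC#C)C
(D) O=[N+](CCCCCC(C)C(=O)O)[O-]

[CX3H1](=O)[#6] describes an sp2 carbon with one H, double-bonded to O and single-bonded to carbon (an aldehyde).
(A) contains an aldehyde (-CHO), which satisfies every atom and bond constraint.
(B) has a methyl-ester group (-C(=O)OCH3) but the carbonyl carbon has H0, not H1.
(C) has a carboxylic acid group (-C(=O)OH) but the carbonyl carbon has H0 and is bonded to O, not H1.
(D) has a carboxylic acid group (-C(=O)OH) but the carbonyl carbon has H0 and is bonded to O, not H1.
So the answer is (A).

A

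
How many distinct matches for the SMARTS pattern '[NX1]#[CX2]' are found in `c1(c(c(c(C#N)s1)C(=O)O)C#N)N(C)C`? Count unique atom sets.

2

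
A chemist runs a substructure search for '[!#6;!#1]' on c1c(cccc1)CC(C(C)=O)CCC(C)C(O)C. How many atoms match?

The query [!#6;!#1] means: not carbon and not hydrogen — any heteroatom.
Check the 18 heavy atoms by environment: 10× C → no; 2× O → match; 6× c (aromatic) → no.
That gives 2 matching atoms.

2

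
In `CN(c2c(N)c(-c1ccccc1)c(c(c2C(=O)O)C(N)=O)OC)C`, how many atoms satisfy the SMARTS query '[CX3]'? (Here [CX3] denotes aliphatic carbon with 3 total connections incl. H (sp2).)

The query [CX3] means: C with X3: aliphatic carbon with exactly 3 total connections.
Check the 24 heavy atoms by environment: 12× c (aromatic, X3) → no; 2× C (X3) → match; 2× O (X1) → no; 2× O (X2) → no; 3× N (X3) → no; 3× C (X4) → no.
That gives 2 matching atoms.

2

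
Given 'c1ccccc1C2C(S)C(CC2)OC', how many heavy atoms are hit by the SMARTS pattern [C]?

6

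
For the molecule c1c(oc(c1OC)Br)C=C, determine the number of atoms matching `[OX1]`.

0

The query [OX1] means: aliphatic oxygen with one total connection — typically a carbonyl =O or an oxide.
Check the 10 heavy atoms by environment: 1× o (aromatic, X2) → no; 4× c (aromatic, X3) → no; 1× Br (X1) → no; 1× O (X2) → no; 1× C (X4) → no; 2× C (X3) → no.
No environment satisfies the query, so 0 matching atoms.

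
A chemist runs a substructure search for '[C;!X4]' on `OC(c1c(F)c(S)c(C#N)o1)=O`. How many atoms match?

The query [C;!X4] means: aliphatic carbon that does not have four total connections.
Check the 12 heavy atoms by environment: 1× o (aromatic, X2) → no; 4× c (aromatic, X3) → no; 1× S (X2) → no; 1× C (X2) → match; 1× N (X1) → no; 1× F (X1) → no; 1× C (X3) → match; 1× O (X1) → no; 1× O (X2) → no.
Summing the matching environments: 1 + 1 = 2 matching atoms.

2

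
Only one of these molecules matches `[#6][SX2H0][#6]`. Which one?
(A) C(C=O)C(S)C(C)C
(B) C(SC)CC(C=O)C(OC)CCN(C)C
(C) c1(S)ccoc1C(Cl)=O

[#6][SX2H0][#6] describes an aliphatic sulfur bridging two carbons with no H on the sulfur (a thioether).
(A) has a thiol (-SH) but the sulfur has H1, not H0 bridging two carbons.
(B) contains a methylthio ether (-SCH3), which satisfies every atom and bond constraint.
(C) has a thiol (-SH) but the sulfur has H1, not H0 bridging two carbons.
So the answer is (B).

B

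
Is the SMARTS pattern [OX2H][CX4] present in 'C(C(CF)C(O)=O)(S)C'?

The pattern [OX2H][CX4] describes a hydroxyl oxygen bound to an sp3 (X4) carbon — an aliphatic alcohol.
The closest candidate here is a carboxylic acid group (-C(=O)OH), but the -OH is on a CX3 carbonyl carbon, not a CX4 carbon. No other fragment satisfies the full query, so there is no match.

No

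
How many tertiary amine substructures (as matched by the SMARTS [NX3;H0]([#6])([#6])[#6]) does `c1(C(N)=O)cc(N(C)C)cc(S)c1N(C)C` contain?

[NX3;H0]([#6])([#6])[#6] is the SMARTS for a tertiary amine: a trivalent nitrogen with no H, bonded to three carbons.
The molecule carries 2 separate instances of a dimethylamino group (-N(CH3)2) meeting every constraint; each maps to a distinct set of atoms, giving 2 matches.

2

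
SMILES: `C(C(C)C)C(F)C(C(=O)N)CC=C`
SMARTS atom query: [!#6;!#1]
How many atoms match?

The query [!#6;!#1] means: not carbon and not hydrogen — any heteroatom.
Check the 13 heavy atoms by environment: 10× C → no; 1× F → match; 1× O → match; 1× N → match.
Summing the matching environments: 1 + 1 + 1 = 3 matching atoms.

3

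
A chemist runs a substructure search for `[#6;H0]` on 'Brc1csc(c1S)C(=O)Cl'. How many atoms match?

The query [#6;H0] means: any carbon with no attached hydrogen.
Check the 10 heavy atoms by environment: 1× s (aromatic, H0) → no; 1× c (aromatic, H1) → no; 3× c (aromatic, H0) → match; 1× C (H0) → match; 1× O (H0) → no; 1× Cl (H0) → no; 1× Br (H0) → no; 1× S (H1) → no.
Summing the matching environments: 3 + 1 = 4 matching atoms.

4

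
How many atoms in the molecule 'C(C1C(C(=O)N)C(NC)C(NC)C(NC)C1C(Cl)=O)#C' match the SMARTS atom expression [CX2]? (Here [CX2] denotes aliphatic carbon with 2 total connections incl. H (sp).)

2

Check the 20 heavy atoms by environment: 9× C (X4) → no; 2× C (X3) → no; 2× O (X1) → no; 1× Cl (X1) → no; 4× N (X3) → no; 2× C (X2) → match.
That gives 2 matching atoms.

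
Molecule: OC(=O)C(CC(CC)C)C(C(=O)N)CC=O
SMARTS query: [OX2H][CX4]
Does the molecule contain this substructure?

No

The pattern [OX2H][CX4] describes a hydroxyl oxygen bound to an sp3 (X4) carbon — an aliphatic alcohol.
The closest candidate here is a carboxylic acid group (-C(=O)OH), but the -OH is on a CX3 carbonyl carbon, not a CX4 carbon. No other fragment satisfies the full query, so there is no match.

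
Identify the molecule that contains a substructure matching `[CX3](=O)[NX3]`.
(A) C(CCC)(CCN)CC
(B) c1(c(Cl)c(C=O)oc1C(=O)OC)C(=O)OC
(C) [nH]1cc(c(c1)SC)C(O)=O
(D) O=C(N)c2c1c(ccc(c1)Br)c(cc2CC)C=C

[CX3](=O)[NX3] describes a carbonyl carbon bonded to a trivalent nitrogen (an amide).
(A) has a primary amino group (-NH2) but the -NH2 is not attached to a carbonyl carbon.
(B) has a methyl-ester group (-C(=O)OCH3) but the carbonyl is bonded to O, not to an NX3 nitrogen.
(C) has a carboxylic acid group (-C(=O)OH) but the carbonyl is bonded to O, not to an NX3 nitrogen.
(D) contains a primary amide (-C(=O)NH2), which satisfies every atom and bond constraint.
So the answer is (D).

D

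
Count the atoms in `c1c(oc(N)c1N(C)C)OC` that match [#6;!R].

3

The query [#6;!R] means: carbon not in any ring.
Check the 11 heavy atoms by environment: 1× o (aromatic, in 5-ring) → no; 4× c (aromatic, in 5-ring) → no; 1× O (acyclic) → no; 3× C (acyclic) → match; 2× N (acyclic) → no.
That gives 3 matching atoms.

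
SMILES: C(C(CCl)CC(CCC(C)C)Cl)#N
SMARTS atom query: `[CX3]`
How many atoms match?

The query [CX3] means: C with X3: aliphatic carbon with exactly 3 total connections.
Check the 13 heavy atoms by environment: 9× C (X4) → no; 1× C (X2) → no; 1× N (X1) → no; 2× Cl (X1) → no.
No environment satisfies the query, so 0 matching atoms.

0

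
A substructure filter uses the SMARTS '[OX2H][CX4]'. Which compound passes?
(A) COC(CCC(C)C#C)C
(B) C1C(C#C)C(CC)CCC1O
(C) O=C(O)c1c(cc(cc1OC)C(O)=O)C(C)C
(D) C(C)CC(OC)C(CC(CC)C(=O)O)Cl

B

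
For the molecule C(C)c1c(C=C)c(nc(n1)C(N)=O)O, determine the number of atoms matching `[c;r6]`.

4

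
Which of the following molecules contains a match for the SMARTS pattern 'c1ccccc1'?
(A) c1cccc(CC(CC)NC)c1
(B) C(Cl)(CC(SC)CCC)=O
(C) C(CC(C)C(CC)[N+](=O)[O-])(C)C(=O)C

A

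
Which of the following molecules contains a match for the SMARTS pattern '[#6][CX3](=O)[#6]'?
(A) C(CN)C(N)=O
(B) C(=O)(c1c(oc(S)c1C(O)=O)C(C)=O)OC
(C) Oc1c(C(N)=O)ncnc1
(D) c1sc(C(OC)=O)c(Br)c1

B

[#6][CX3](=O)[#6] describes a carbonyl carbon (no H) flanked by two carbons (a ketone).
(A) has a primary amide (-C(=O)NH2) but one neighbour of the carbonyl carbon is N, not C.
(B) contains an acetyl/ketone group (-C(=O)CH3), which satisfies every atom and bond constraint.
(C) has a primary amide (-C(=O)NH2) but one neighbour of the carbonyl carbon is N, not C.
(D) has a methyl-ester group (-C(=O)OCH3) but one neighbour of the carbonyl carbon is O, not C.
So the answer is (B).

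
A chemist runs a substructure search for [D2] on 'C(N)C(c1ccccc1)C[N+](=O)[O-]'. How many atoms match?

7

Check the 13 heavy atoms by environment: 2× C (D2) → match; 1× C (D3) → no; 1× c (aromatic, D3) → no; 5× c (aromatic, D2) → match; 1× N (D1) → no; 1× N (charge +1, D3) → no; 1× O (charge -1, D1) → no; 1× O (D1) → no.
Summing the matching environments: 2 + 5 = 7 matching atoms.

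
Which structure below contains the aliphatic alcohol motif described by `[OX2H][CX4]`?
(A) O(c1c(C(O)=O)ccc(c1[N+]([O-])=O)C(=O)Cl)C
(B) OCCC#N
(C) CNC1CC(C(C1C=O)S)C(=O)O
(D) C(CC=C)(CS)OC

[OX2H][CX4] describes a hydroxyl oxygen bound to an sp3 (X4) carbon (an aliphatic alcohol).
(A) has a carboxylic acid group (-C(=O)OH) but the -OH is on a CX3 carbonyl carbon, not a CX4 carbon.
(B) contains a hydroxyl group (-OH), which satisfies every atom and bond constraint.
(C) has a carboxylic acid group (-C(=O)OH) but the -OH is on a CX3 carbonyl carbon, not a CX4 carbon.
(D) has a methoxy ether (-OCH3) but the oxygen has H0 (ether), not H1.
So the answer is (B).

B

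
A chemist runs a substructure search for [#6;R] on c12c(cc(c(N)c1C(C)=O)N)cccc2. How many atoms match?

10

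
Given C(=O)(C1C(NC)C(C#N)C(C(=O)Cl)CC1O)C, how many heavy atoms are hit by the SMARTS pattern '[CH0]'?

3

The query [CH0] means: aliphatic carbon with no attached hydrogen.
Check the 17 heavy atoms by environment: 5× C (H1) → no; 1× C (H2) → no; 3× C (H0) → match; 2× O (H0) → no; 1× Cl (H0) → no; 1× O (H1) → no; 2× C (H3) → no; 1× N (H0) → no; 1× N (H1) → no.
That gives 3 matching atoms.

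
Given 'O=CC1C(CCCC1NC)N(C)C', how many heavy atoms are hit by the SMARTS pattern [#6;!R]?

4

The query [#6;!R] means: carbon not in any ring.
Check the 13 heavy atoms by environment: 6× C (in 6-ring) → no; 4× C (acyclic) → match; 1× O (acyclic) → no; 2× N (acyclic) → no.
That gives 4 matching atoms.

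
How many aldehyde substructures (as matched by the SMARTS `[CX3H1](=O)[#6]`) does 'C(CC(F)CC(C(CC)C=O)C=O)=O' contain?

3

[CX3H1](=O)[#6] is the SMARTS for an aldehyde: an sp2 carbon with one H, double-bonded to O and single-bonded to carbon.
The molecule carries 3 separate instances of an aldehyde (-CHO) meeting every constraint; each maps to a distinct set of atoms, giving 3 matches.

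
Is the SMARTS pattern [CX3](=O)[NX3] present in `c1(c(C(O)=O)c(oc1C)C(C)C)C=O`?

The pattern [CX3](=O)[NX3] describes a carbonyl carbon bonded to a trivalent nitrogen — an amide.
The closest candidate here is a carboxylic acid group (-C(=O)OH), but the carbonyl is bonded to O, not to an NX3 nitrogen. No other fragment satisfies the full query, so there is no match.

No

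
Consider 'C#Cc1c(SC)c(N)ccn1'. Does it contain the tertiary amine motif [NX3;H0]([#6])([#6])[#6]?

No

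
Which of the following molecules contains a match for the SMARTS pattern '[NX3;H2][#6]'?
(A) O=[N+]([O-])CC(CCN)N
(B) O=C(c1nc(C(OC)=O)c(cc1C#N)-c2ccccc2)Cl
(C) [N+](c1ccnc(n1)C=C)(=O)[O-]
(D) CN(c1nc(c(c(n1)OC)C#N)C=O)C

A

[NX3;H2][#6] describes a trivalent nitrogen with two H attached to carbon (a primary amine).
(A) contains a primary amino group (-NH2), which satisfies every atom and bond constraint.
(B) has a nitrile (-C#N) but the nitrogen is NX1 (triple-bonded), not NX3 with two H.
(C) has a nitro group (-[N+](=O)[O-]) but the nitrogen is [N+] with no H, not NX3H2.
(D) has a nitrile (-C#N) but the nitrogen is NX1 (triple-bonded), not NX3 with two H.
So the answer is (A).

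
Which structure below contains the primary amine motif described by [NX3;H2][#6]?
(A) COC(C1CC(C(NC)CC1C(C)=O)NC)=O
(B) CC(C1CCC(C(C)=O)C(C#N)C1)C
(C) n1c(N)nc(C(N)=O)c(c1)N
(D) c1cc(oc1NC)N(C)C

C

[NX3;H2][#6] describes a trivalent nitrogen with two H attached to carbon (a primary amine).
(A) has an N-methylamino group (-NHCH3) but the nitrogen bears two carbons and only one H (H1), not H2.
(B) has a nitrile (-C#N) but the nitrogen is NX1 (triple-bonded), not NX3 with two H.
(C) contains a primary amino group (-NH2), which satisfies every atom and bond constraint.
(D) has a dimethylamino group (-N(CH3)2) but the nitrogen has H0, not H2.
So the answer is (C).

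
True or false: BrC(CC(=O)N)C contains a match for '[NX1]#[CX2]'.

The pattern [NX1]#[CX2] describes a nitrogen triple-bonded to a two-connected carbon — a nitrile.
The closest candidate here is a primary amide (-C(=O)NH2), but the nitrogen is NX3, not NX1. No other fragment satisfies the full query, so there is no match.

False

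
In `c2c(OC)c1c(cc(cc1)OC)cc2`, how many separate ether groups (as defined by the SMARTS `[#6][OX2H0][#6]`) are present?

[#6][OX2H0][#6] is the SMARTS for an ether: an aliphatic oxygen bridging two carbons with no H on the oxygen.
The molecule carries 2 separate instances of a methoxy ether (-OCH3) meeting every constraint; each maps to a distinct set of atoms, giving 2 matches.

2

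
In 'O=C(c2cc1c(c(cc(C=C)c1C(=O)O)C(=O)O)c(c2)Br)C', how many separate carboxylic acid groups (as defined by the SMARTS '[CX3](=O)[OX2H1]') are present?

2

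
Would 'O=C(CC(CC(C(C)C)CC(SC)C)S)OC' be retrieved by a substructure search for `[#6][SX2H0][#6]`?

Yes

The pattern [#6][SX2H0][#6] describes an aliphatic sulfur bridging two carbons with no H on the sulfur — a thioether.
The molecule carries a methylthio ether (-SCH3), whose atoms satisfy every constraint of the query, so the pattern matches.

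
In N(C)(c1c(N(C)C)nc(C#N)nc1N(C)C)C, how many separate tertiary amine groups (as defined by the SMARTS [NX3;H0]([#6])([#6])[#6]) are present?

3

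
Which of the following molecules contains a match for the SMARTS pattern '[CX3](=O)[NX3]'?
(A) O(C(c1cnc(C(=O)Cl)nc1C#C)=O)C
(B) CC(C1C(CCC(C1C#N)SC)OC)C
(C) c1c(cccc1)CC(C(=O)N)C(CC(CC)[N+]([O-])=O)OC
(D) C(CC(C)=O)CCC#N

[CX3](=O)[NX3] describes a carbonyl carbon bonded to a trivalent nitrogen (an amide).
(A) has a methyl-ester group (-C(=O)OCH3) but the carbonyl is bonded to O, not to an NX3 nitrogen.
(B) has a nitrile (-C#N) but the nitrile N is NX1 (triple-bonded), not NX3.
(C) contains a primary amide (-C(=O)NH2), which satisfies every atom and bond constraint.
(D) has a nitrile (-C#N) but the nitrile N is NX1 (triple-bonded), not NX3.
So the answer is (C).

C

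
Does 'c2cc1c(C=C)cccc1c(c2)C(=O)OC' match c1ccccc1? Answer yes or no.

Yes

The pattern c1ccccc1 describes six aromatic carbons in a ring — a benzene ring.
The required atom environment is present in the molecule, so the pattern matches.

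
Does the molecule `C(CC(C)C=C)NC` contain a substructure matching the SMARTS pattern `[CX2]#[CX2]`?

The pattern [CX2]#[CX2] describes a carbon-carbon triple bond — an alkyne.
The closest candidate here is a vinyl group (-CH=CH2), but the C=C is a double bond; both carbons are CX3, not CX2. No other fragment satisfies the full query, so there is no match.

No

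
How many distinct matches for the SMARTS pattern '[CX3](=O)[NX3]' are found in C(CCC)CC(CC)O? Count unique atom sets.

[CX3](=O)[NX3] is the SMARTS for an amide: a carbonyl carbon bonded to a trivalent nitrogen.
No fragment in the molecule satisfies every constraint, giving 0 matches.

0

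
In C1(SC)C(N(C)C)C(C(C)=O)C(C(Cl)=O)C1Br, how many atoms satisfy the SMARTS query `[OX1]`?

2

Check the 17 heavy atoms by environment: 9× C (X4) → no; 2× C (X3) → no; 2× O (X1) → match; 1× N (X3) → no; 1× Cl (X1) → no; 1× S (X2) → no; 1× Br (X1) → no.
That gives 2 matching atoms.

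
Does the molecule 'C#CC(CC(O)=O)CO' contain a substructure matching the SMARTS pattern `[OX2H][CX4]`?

Yes

The pattern [OX2H][CX4] describes a hydroxyl oxygen bound to an sp3 (X4) carbon — an aliphatic alcohol.
The molecule carries a hydroxyl group (-OH), whose atoms satisfy every constraint of the query, so the pattern matches.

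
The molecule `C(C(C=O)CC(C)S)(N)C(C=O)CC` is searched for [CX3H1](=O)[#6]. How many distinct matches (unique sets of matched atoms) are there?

2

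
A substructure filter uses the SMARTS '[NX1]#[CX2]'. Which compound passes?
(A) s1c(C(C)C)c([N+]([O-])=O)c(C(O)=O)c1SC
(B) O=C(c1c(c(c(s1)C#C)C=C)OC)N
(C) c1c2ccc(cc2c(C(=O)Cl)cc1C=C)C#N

[NX1]#[CX2] describes a nitrogen triple-bonded to a two-connected carbon (a nitrile).
(A) has a nitro group (-[N+](=O)[O-]) but there is no C#N triple bond.
(B) has a primary amide (-C(=O)NH2) but the nitrogen is NX3, not NX1.
(C) contains a nitrile (-C#N), which satisfies every atom and bond constraint.
So the answer is (C).

C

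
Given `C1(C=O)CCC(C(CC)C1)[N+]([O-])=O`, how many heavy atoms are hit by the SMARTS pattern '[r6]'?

The query [r6] means: r6 matches atoms in a six-membered ring.
Check the 13 heavy atoms by environment: 6× C (in 6-ring) → match; 3× C (acyclic) → no; 2× O (acyclic) → no; 1× N (charge +1, acyclic) → no; 1× O (charge -1, acyclic) → no.
That gives 6 matching atoms.

6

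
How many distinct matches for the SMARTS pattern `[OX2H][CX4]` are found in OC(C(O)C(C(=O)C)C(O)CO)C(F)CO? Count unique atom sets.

5

[OX2H][CX4] is the SMARTS for an aliphatic alcohol: a hydroxyl oxygen bound to an sp3 (X4) carbon.
The molecule carries 5 separate instances of a hydroxyl group (-OH) meeting every constraint; each maps to a distinct set of atoms, giving 5 matches.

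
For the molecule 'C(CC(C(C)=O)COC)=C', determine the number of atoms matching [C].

8

Check the 10 heavy atoms by environment: 8× C → match; 2× O → no.
That gives 8 matching atoms.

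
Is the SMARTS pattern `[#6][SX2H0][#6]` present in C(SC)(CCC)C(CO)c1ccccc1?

The pattern [#6][SX2H0][#6] describes an aliphatic sulfur bridging two carbons with no H on the sulfur — a thioether.
The molecule carries a methylthio ether (-SCH3), whose atoms satisfy every constraint of the query, so the pattern matches.

Yes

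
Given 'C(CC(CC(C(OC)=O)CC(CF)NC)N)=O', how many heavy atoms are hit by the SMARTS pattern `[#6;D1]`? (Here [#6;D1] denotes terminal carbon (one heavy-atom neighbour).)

The query [#6;D1] means: carbon bonded to exactly one heavy atom.
Check the 17 heavy atoms by environment: 5× C (D2) → no; 4× C (D3) → no; 1× F (D1) → no; 1× N (D1) → no; 2× O (D1) → no; 1× O (D2) → no; 2× C (D1) → match; 1× N (D2) → no.
That gives 2 matching atoms.

2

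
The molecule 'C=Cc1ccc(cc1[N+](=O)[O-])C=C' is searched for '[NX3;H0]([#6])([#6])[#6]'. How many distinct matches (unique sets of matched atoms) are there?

0

[NX3;H0]([#6])([#6])[#6] is the SMARTS for a tertiary amine: a trivalent nitrogen with no H, bonded to three carbons.
No fragment in the molecule satisfies every constraint, giving 0 matches.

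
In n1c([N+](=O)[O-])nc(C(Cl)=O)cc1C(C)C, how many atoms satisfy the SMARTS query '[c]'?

4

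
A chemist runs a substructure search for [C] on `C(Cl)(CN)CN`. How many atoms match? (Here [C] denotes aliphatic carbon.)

3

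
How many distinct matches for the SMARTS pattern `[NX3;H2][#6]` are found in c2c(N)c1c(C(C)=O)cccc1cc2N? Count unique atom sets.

2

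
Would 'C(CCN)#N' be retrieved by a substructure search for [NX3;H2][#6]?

The pattern [NX3;H2][#6] describes a trivalent nitrogen with two H attached to carbon — a primary amine.
The molecule carries a primary amino group (-NH2), whose atoms satisfy every constraint of the query, so the pattern matches.

Yes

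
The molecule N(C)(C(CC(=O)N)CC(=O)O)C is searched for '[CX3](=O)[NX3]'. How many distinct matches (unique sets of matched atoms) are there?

[CX3](=O)[NX3] is the SMARTS for an amide: a carbonyl carbon bonded to a trivalent nitrogen.
Exactly one fragment in the molecule meets all constraints, giving 1 match.

1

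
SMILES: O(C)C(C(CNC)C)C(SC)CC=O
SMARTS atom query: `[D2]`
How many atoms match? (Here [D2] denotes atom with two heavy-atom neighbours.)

The query [D2] means: atom with exactly two heavy-atom neighbours.
Check the 14 heavy atoms by environment: 3× C (D2) → match; 3× C (D3) → no; 1× N (D2) → match; 4× C (D1) → no; 1× O (D2) → match; 1× S (D2) → match; 1× O (D1) → no.
Summing the matching environments: 3 + 1 + 1 + 1 = 6 matching atoms.

6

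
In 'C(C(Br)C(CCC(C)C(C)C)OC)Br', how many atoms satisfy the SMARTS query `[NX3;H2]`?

The query [NX3;H2] means: aliphatic N with 3 total connections, two of them H — an -NH2 nitrogen (amine or amide).
Check the 14 heavy atoms by environment: 3× C (H2, X4) → no; 4× C (H1, X4) → no; 4× C (H3, X4) → no; 2× Br (H0, X1) → no; 1× O (H0, X2) → no.
No environment satisfies the query, so 0 matching atoms.

0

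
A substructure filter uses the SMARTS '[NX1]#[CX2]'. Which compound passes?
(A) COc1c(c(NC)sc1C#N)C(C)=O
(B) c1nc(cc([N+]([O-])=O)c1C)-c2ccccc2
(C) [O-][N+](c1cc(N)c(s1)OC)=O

[NX1]#[CX2] describes a nitrogen triple-bonded to a two-connected carbon (a nitrile).
(A) contains a nitrile (-C#N), which satisfies every atom and bond constraint.
(B) has a nitro group (-[N+](=O)[O-]) but there is no C#N triple bond.
(C) has a nitro group (-[N+](=O)[O-]) but there is no C#N triple bond.
So the answer is (A).

A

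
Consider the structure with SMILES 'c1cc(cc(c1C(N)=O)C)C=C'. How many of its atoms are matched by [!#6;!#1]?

The query [!#6;!#1] means: not carbon and not hydrogen — any heteroatom.
Check the 12 heavy atoms by environment: 6× c (aromatic) → no; 4× C → no; 1× O → match; 1× N → match.
Summing the matching environments: 1 + 1 = 2 matching atoms.

2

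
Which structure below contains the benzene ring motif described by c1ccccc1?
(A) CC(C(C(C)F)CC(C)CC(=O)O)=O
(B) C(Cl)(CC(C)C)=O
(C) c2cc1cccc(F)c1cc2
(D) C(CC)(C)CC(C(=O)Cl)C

c1ccccc1 describes six aromatic carbons in a ring (a benzene ring).
(A) has a methyl group (-CH3) but no six-membered all-carbon aromatic ring is present.
(B) has a methyl group (-CH3) but no six-membered all-carbon aromatic ring is present.
(C) contains the required atom environment, so the pattern matches.
(D) has a methyl group (-CH3) but no six-membered all-carbon aromatic ring is present.
So the answer is (C).

C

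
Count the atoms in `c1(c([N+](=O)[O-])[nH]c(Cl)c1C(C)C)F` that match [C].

3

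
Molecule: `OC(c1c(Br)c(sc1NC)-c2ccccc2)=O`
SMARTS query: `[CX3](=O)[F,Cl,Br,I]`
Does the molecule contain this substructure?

No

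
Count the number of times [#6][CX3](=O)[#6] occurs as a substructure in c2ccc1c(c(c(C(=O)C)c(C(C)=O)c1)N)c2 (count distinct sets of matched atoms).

2

[#6][CX3](=O)[#6] is the SMARTS for a ketone: a carbonyl carbon (no H) flanked by two carbons.
The molecule carries 2 separate instances of an acetyl/ketone group (-C(=O)CH3) meeting every constraint; each maps to a distinct set of atoms, giving 2 matches.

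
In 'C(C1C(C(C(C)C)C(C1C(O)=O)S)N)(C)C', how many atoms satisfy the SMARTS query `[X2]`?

2

Check the 16 heavy atoms by environment: 11× C (X4) → no; 1× N (X3) → no; 1× C (X3) → no; 1× O (X1) → no; 1× O (X2) → match; 1× S (X2) → match.
Summing the matching environments: 1 + 1 = 2 matching atoms.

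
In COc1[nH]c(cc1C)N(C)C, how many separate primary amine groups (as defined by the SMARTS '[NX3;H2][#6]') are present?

0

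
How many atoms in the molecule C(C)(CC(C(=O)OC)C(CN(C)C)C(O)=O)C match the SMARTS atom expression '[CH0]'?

2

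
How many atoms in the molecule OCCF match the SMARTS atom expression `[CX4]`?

2

The query [CX4] means: C with X4: aliphatic carbon with exactly 4 total connections (bonds + H).
Check the 4 heavy atoms by environment: 2× C (X4) → match; 1× F (X1) → no; 1× O (X2) → no.
That gives 2 matching atoms.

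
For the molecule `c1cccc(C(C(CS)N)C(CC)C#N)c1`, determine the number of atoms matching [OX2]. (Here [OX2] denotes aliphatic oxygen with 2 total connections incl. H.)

0

Check the 16 heavy atoms by environment: 6× C (X4) → no; 1× S (X2) → no; 1× N (X3) → no; 6× c (aromatic, X3) → no; 1× C (X2) → no; 1× N (X1) → no.
No environment satisfies the query, so 0 matching atoms.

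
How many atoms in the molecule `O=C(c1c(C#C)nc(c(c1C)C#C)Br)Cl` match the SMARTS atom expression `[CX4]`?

Check the 15 heavy atoms by environment: 1× n (aromatic, X2) → no; 5× c (aromatic, X3) → no; 1× C (X3) → no; 1× O (X1) → no; 1× Cl (X1) → no; 4× C (X2) → no; 1× C (X4) → match; 1× Br (X1) → no.
That gives 1 matching atom.

1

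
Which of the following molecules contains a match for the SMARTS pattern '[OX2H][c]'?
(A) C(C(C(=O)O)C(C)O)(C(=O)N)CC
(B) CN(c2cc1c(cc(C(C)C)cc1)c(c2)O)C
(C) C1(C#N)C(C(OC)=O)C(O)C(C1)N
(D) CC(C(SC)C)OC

B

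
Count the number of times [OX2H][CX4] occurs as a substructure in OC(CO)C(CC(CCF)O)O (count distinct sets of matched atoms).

[OX2H][CX4] is the SMARTS for an aliphatic alcohol: a hydroxyl oxygen bound to an sp3 (X4) carbon.
The molecule carries 4 separate instances of a hydroxyl group (-OH) meeting every constraint; each maps to a distinct set of atoms, giving 4 matches.

4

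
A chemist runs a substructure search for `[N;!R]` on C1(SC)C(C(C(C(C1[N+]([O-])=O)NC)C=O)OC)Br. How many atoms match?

The query [N;!R] means: aliphatic nitrogen not in a ring.
Check the 18 heavy atoms by environment: 6× C (in 6-ring) → no; 1× Br (acyclic) → no; 1× S (acyclic) → no; 4× C (acyclic) → no; 3× O (acyclic) → no; 1× N (charge +1, acyclic) → match; 1× O (charge -1, acyclic) → no; 1× N (acyclic) → match.
Summing the matching environments: 1 + 1 = 2 matching atoms.

2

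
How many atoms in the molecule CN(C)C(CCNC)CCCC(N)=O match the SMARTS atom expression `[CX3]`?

The query [CX3] means: C with X3: aliphatic carbon with exactly 3 total connections.
Check the 14 heavy atoms by environment: 9× C (X4) → no; 3× N (X3) → no; 1× C (X3) → match; 1× O (X1) → no.
That gives 1 matching atom.

1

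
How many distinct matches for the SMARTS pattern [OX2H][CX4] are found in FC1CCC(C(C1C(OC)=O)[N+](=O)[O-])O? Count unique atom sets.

1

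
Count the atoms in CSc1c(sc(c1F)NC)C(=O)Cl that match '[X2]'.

2

Check the 13 heavy atoms by environment: 1× s (aromatic, X2) → match; 4× c (aromatic, X3) → no; 1× F (X1) → no; 1× C (X3) → no; 1× O (X1) → no; 1× Cl (X1) → no; 1× S (X2) → match; 2× C (X4) → no; 1× N (X3) → no.
Summing the matching environments: 1 + 1 = 2 matching atoms.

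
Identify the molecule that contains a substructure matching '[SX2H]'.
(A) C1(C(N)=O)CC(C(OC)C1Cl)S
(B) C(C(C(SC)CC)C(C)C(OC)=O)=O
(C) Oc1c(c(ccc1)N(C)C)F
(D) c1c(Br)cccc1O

A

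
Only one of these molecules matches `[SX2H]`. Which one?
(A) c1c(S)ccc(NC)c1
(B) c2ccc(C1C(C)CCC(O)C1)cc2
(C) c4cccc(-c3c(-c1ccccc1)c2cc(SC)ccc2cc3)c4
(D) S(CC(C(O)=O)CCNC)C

A

[SX2H] describes an aliphatic sulfur with two connections, one being H (a thiol).
(A) contains a thiol (-SH), which satisfies every atom and bond constraint.
(B) has a hydroxyl group (-OH) but it is an -OH, not an -SH.
(C) has a methylthio ether (-SCH3) but the sulfur has H0 (bonded to two carbons), not H1.
(D) has a methylthio ether (-SCH3) but the sulfur has H0 (bonded to two carbons), not H1.
So the answer is (A).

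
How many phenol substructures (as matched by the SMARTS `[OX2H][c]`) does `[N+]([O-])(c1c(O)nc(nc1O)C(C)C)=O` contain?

2

[OX2H][c] is the SMARTS for a phenol: a hydroxyl oxygen attached to an aromatic carbon.
The molecule carries 2 separate instances of a hydroxyl group (-OH) meeting every constraint; each maps to a distinct set of atoms, giving 2 matches.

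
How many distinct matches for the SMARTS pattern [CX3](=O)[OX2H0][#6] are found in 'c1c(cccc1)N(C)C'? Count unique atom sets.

[CX3](=O)[OX2H0][#6] is the SMARTS for an ester: a carbonyl carbon bonded to an oxygen that is itself bonded to carbon (no H on that O).
No fragment in the molecule satisfies every constraint, giving 0 matches.

0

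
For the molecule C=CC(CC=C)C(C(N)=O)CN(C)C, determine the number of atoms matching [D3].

The query [D3] means: atom with exactly three heavy-atom neighbours.
Check the 14 heavy atoms by environment: 4× C (D2) → no; 3× C (D3) → match; 1× O (D1) → no; 1× N (D1) → no; 1× N (D3) → match; 4× C (D1) → no.
Summing the matching environments: 3 + 1 = 4 matching atoms.

4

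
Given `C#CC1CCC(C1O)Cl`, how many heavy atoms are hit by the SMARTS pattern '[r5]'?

5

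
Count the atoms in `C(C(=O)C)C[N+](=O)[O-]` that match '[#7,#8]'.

4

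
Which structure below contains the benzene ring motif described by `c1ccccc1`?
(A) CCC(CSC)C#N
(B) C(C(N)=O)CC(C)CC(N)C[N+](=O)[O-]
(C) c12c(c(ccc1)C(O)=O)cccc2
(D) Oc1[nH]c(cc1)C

c1ccccc1 describes six aromatic carbons in a ring (a benzene ring).
(A) has a methyl group (-CH3) but no six-membered all-carbon aromatic ring is present.
(B) has a methyl group (-CH3) but no six-membered all-carbon aromatic ring is present.
(C) contains the required atom environment, so the pattern matches.
(D) has a methyl group (-CH3) but no six-membered all-carbon aromatic ring is present.
So the answer is (C).

C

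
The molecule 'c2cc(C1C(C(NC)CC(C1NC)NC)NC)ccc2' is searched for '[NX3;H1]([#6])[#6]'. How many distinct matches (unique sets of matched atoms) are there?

4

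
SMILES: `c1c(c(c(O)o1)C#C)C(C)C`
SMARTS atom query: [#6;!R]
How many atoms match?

5

Check the 11 heavy atoms by environment: 1× o (aromatic, in 5-ring) → no; 4× c (aromatic, in 5-ring) → no; 1× O (acyclic) → no; 5× C (acyclic) → match.
That gives 5 matching atoms.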